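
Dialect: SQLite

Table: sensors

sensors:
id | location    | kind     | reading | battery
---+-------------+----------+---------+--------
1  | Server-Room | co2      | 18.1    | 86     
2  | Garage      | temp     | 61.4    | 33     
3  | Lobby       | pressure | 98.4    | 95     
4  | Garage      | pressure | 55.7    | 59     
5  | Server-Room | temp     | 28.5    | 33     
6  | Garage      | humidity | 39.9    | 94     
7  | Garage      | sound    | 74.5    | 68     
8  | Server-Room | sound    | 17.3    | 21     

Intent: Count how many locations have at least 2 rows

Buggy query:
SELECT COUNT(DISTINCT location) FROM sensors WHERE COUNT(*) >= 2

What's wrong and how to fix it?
Bug: WHERE filters individual rows, not groups, so a group-level COUNT is invalid there

Fix: Use a subquery that GROUPs and filters with HAVING, then count its rows

Corrected query:
SELECT COUNT(*) FROM (SELECT location FROM sensors GROUP BY location HAVING COUNT(*) >= 2)

Result:
COUNT(*)
--------
2       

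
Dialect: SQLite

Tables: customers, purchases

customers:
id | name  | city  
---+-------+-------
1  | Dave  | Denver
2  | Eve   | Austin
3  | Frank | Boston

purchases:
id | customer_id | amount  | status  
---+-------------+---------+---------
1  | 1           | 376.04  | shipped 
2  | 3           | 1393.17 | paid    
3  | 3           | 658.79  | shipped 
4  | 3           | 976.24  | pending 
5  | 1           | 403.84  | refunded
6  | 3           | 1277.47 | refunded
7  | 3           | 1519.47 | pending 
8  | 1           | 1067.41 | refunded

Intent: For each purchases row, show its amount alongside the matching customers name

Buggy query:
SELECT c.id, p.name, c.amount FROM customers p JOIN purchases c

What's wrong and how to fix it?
Bug: JOIN with no ON clause produces a cartesian product; every purchases row pairs with every customers row

Fix: Specify the join condition linking the foreign key to the parent id

Corrected query:
SELECT c.id, p.name, c.amount FROM customers p JOIN purchases c ON c.customer_id = p.id

Result:
id | name  | amount 
---+-------+--------
1  | Dave  | 376.04 
2  | Frank | 1393.17
3  | Frank | 658.79 
4  | Frank | 976.24 
5  | Dave  | 403.84 
6  | Frank | 1277.47
7  | Frank | 1519.47
8  | Dave  | 1067.41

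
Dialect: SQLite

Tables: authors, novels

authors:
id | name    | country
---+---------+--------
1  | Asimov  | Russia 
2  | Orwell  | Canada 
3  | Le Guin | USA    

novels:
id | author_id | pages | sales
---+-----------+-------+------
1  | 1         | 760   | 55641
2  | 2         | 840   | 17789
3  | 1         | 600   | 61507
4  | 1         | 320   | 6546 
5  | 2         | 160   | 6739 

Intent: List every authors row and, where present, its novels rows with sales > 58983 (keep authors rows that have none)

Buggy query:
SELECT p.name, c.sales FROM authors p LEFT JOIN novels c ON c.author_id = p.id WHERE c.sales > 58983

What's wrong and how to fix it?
Bug: Filtering c.sales in WHERE discards the NULL rows produced by LEFT JOIN, turning it into an inner join

Fix: Put 'c.sales > 58983' in the JOIN's ON clause instead of WHERE

Corrected query:
SELECT p.name, c.sales FROM authors p LEFT JOIN novels c ON c.author_id = p.id AND c.sales > 58983

Result:
name    | sales
--------+------
Asimov  | 61507
Orwell  | NULL 
Le Guin | NULL 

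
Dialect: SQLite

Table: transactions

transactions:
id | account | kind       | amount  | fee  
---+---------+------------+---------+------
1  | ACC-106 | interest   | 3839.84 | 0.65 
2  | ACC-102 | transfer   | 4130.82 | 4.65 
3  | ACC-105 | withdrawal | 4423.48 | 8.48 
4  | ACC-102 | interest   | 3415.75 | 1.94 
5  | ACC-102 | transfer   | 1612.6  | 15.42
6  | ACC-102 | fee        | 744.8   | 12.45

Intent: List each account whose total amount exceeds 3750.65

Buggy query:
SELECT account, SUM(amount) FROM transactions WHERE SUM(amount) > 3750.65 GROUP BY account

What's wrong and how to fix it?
Bug: Aggregate functions cannot appear in a WHERE clause

Fix: Use HAVING (which filters groups after aggregation) instead of WHERE

Corrected query:
SELECT account, SUM(amount) FROM transactions GROUP BY account HAVING SUM(amount) > 3750.65

Result:
account | SUM(amount)
--------+------------
ACC-102 | 9903.97    
ACC-105 | 4423.48    
ACC-106 | 3839.84    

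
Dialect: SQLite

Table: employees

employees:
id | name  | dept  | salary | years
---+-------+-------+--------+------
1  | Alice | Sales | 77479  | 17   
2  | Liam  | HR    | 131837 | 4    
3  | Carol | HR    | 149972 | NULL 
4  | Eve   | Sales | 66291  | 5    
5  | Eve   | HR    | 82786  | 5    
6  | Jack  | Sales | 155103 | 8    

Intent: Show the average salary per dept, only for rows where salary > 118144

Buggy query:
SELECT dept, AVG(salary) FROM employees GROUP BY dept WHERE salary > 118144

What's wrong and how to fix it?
Bug: Row-level WHERE must come before GROUP BY in the clause order

Fix: Move the WHERE clause before GROUP BY

Corrected query:
SELECT dept, AVG(salary) FROM employees WHERE salary > 118144 GROUP BY dept

Result:
dept  | AVG(salary)
------+------------
HR    | 140904.5   
Sales | 155103     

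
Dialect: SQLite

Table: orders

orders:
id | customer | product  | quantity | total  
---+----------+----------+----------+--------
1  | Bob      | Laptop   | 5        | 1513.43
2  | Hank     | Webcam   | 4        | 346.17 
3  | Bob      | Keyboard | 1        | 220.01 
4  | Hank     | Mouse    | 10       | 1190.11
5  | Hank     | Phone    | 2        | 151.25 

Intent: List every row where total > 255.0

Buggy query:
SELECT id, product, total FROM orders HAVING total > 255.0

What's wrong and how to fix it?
Bug: This is a non-aggregate query (no GROUP BY, no aggregates), so in SQLite the HAVING clause is invalid here; a row-level condition belongs in WHERE

Fix: Replace HAVING with WHERE since the condition applies to individual rows

Corrected query:
SELECT id, product, total FROM orders WHERE total > 255.0

Result:
id | product | total  
---+---------+--------
1  | Laptop  | 1513.43
2  | Webcam  | 346.17 
4  | Mouse   | 1190.11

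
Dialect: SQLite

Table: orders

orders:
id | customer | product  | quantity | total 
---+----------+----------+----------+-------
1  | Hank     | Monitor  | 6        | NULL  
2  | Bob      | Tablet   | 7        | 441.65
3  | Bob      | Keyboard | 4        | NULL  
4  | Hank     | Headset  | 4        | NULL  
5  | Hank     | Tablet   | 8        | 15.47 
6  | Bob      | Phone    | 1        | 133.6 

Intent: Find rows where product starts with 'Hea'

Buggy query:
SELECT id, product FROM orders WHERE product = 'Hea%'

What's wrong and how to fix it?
Bug: '=' compares the literal string including the % character; pattern matching needs LIKE

Fix: Replace '=' with LIKE so 'Hea%' is treated as a pattern

Corrected query:
SELECT id, product FROM orders WHERE product LIKE 'Hea%'

Result:
id | product
---+--------
4  | Headset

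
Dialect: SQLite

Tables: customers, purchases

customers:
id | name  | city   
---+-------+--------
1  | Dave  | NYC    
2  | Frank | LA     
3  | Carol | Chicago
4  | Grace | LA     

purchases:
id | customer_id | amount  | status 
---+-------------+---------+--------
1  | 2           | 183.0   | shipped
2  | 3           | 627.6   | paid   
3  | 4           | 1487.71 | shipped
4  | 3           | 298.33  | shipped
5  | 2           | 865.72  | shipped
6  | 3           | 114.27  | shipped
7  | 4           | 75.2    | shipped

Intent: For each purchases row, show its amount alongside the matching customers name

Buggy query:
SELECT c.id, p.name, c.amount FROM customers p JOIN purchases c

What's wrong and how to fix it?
Bug: Missing join condition: each purchases row is matched to all customers rows instead of just its own

Fix: Specify the join condition linking the foreign key to the parent id

Corrected query:
SELECT c.id, p.name, c.amount FROM customers p JOIN purchases c ON c.customer_id = p.id

Result:
id | name  | amount 
---+-------+--------
1  | Frank | 183    
2  | Carol | 627.6  
3  | Grace | 1487.71
4  | Carol | 298.33 
5  | Frank | 865.72 
6  | Carol | 114.27 
7  | Grace | 75.2   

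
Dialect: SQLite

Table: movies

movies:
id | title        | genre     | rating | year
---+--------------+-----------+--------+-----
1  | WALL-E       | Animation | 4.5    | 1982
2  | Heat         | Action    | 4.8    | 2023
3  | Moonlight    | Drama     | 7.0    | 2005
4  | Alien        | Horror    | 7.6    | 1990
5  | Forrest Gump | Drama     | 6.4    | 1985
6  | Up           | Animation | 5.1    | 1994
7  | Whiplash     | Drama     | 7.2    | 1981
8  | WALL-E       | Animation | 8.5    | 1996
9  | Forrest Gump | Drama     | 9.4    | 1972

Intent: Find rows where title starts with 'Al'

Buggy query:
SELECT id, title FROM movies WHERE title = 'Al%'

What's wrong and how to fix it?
Bug: Wildcards only work with LIKE; '=' treats '%' as a literal character

Fix: Use LIKE for wildcard pattern matching

Corrected query:
SELECT id, title FROM movies WHERE title LIKE 'Al%'

Result:
id | title
---+------
4  | Alien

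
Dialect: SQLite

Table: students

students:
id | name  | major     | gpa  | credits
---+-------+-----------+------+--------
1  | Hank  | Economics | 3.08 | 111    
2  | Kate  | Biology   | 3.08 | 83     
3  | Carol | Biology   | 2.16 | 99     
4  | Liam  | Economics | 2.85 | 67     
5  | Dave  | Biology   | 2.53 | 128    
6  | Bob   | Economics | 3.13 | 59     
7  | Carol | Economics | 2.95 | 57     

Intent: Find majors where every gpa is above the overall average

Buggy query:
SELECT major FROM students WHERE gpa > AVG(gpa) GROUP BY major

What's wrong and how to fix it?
Bug: WHERE evaluates per row before aggregation, so AVG() is unavailable

Fix: Compute the overall average in a scalar subquery and compare each group's MIN against it in HAVING

Corrected query:
SELECT major FROM students GROUP BY major HAVING MIN(gpa) > (SELECT AVG(gpa) FROM students)

Result:
major    
---------
Economics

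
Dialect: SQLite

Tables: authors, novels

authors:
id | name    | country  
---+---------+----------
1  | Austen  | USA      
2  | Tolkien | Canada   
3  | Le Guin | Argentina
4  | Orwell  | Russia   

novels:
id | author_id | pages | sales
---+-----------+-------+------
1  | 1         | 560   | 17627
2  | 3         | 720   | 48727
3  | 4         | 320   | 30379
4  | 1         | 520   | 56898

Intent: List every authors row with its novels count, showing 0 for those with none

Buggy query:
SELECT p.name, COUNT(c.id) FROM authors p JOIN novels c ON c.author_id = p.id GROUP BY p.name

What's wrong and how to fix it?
Bug: An inner join excludes parents with zero children

Fix: Switch to LEFT JOIN to retain unmatched parent rows

Corrected query:
SELECT p.name, COUNT(c.id) FROM authors p LEFT JOIN novels c ON c.author_id = p.id GROUP BY p.name

Result:
name    | COUNT(c.id)
--------+------------
Austen  | 2          
Le Guin | 1          
Orwell  | 1          
Tolkien | 0          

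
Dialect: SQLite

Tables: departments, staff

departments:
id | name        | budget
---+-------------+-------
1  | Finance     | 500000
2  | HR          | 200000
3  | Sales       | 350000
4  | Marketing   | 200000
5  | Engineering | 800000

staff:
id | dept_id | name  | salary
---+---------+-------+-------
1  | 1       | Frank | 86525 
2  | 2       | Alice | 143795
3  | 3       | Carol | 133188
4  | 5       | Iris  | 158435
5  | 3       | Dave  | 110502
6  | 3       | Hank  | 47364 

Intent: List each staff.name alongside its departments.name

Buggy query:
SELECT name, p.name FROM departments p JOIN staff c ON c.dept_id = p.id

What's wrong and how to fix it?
Bug: 'name' exists in both joined tables, so the database can't tell which one is meant

Fix: Qualify the column with its table alias (c.name)

Corrected query:
SELECT c.name, p.name FROM departments p JOIN staff c ON c.dept_id = p.id

Result:
name  | name       
------+------------
Frank | Finance    
Alice | HR         
Carol | Sales      
Iris  | Engineering
Dave  | Sales      
Hank  | Sales      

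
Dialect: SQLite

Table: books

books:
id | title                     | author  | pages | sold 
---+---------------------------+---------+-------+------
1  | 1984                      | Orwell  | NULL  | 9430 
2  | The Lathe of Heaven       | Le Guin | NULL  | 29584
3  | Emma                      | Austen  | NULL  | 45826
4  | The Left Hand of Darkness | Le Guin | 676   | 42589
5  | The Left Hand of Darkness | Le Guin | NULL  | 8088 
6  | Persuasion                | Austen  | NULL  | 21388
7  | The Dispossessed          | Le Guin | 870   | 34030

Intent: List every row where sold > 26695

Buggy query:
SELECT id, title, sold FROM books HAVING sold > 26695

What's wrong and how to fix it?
Bug: This is a non-aggregate query (no GROUP BY, no aggregates), so in SQLite the HAVING clause is invalid here; a row-level condition belongs in WHERE

Fix: Replace HAVING with WHERE since the condition applies to individual rows

Corrected query:
SELECT id, title, sold FROM books WHERE sold > 26695

Result:
id | title                     | sold 
---+---------------------------+------
2  | The Lathe of Heaven       | 29584
3  | Emma                      | 45826
4  | The Left Hand of Darkness | 42589
7  | The Dispossessed          | 34030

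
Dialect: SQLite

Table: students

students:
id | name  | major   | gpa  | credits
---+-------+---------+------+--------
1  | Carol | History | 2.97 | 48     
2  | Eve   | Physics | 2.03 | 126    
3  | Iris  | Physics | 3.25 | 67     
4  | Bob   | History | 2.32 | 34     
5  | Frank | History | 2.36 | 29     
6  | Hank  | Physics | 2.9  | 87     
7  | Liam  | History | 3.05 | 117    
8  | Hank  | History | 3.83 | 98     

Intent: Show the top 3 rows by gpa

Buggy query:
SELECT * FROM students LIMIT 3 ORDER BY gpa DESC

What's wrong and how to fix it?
Bug: LIMIT must come after ORDER BY

Fix: Swap the clauses: ORDER BY first, then LIMIT

Corrected query:
SELECT * FROM students ORDER BY gpa DESC LIMIT 3

Result:
id | name | major   | gpa  | credits
---+------+---------+------+--------
8  | Hank | History | 3.83 | 98     
3  | Iris | Physics | 3.25 | 67     
7  | Liam | History | 3.05 | 117    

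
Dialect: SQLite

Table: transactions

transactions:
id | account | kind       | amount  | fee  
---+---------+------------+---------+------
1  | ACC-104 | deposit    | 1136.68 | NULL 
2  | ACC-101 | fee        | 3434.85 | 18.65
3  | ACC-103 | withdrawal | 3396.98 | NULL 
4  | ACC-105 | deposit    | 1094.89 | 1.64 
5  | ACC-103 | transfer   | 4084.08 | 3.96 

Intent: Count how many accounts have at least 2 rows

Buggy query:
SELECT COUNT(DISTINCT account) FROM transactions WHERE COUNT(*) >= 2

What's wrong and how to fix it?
Bug: WHERE filters individual rows, not groups, so a group-level COUNT is invalid there

Fix: Group first with HAVING COUNT(*) >= 2, then COUNT the resulting groups

Corrected query:
SELECT COUNT(*) FROM (SELECT account FROM transactions GROUP BY account HAVING COUNT(*) >= 2)

Result:
COUNT(*)
--------
1       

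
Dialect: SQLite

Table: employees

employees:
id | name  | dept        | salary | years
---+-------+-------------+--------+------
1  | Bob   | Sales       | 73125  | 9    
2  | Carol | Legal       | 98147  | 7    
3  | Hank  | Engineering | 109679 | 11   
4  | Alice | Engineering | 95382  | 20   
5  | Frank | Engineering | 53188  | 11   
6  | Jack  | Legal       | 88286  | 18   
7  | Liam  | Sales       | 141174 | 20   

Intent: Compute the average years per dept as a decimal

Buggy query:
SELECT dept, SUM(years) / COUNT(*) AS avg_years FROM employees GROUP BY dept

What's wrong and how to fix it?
Bug: Both operands are integers, so '/' performs integer division and truncates

Fix: Cast one side to REAL so the division keeps the fractional part

Corrected query:
SELECT dept, SUM(years) * 1.0 / COUNT(*) AS avg_years FROM employees GROUP BY dept

Result:
dept        | avg_years
------------+----------
Engineering | 14       
Legal       | 12.5     
Sales       | 14.5     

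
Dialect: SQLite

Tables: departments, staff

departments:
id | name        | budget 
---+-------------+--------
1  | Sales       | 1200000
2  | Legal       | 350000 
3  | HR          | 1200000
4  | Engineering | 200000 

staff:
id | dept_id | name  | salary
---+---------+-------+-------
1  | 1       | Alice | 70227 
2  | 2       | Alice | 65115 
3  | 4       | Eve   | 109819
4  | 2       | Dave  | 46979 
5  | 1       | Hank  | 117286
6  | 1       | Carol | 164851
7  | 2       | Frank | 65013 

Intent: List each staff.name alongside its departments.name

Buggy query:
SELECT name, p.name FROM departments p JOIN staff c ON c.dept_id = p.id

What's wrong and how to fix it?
Bug: 'name' exists in both joined tables, so the database can't tell which one is meant

Fix: Qualify the column with its table alias (c.name)

Corrected query:
SELECT c.name, p.name FROM departments p JOIN staff c ON c.dept_id = p.id

Result:
name  | name       
------+------------
Alice | Sales      
Alice | Legal      
Eve   | Engineering
Dave  | Legal      
Hank  | Sales      
Carol | Sales      
Frank | Legal      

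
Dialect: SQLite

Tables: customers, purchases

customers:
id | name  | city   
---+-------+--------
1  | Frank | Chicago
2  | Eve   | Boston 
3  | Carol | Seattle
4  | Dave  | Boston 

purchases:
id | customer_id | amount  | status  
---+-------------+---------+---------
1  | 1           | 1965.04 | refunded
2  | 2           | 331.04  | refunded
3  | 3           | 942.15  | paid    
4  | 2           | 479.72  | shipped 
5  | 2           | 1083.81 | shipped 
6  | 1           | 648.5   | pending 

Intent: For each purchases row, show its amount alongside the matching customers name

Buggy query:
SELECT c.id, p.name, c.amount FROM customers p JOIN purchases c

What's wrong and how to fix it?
Bug: JOIN with no ON clause produces a cartesian product; every purchases row pairs with every customers row

Fix: Add ON c.customer_id = p.id to the JOIN

Corrected query:
SELECT c.id, p.name, c.amount FROM customers p JOIN purchases c ON c.customer_id = p.id

Result:
id | name  | amount 
---+-------+--------
1  | Frank | 1965.04
2  | Eve   | 331.04 
3  | Carol | 942.15 
4  | Eve   | 479.72 
5  | Eve   | 1083.81
6  | Frank | 648.5  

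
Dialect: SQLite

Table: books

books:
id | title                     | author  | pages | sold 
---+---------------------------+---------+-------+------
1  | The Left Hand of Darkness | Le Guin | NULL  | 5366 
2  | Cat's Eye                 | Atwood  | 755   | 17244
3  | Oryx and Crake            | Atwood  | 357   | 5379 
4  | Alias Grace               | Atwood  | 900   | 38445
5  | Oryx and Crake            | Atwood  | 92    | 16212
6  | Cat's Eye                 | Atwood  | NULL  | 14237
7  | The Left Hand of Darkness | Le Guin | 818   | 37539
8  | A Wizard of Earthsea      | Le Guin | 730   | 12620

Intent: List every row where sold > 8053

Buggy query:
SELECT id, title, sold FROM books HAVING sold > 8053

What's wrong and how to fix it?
Bug: HAVING filters the output of aggregation, but this query has no GROUP BY and no aggregate functions, so SQLite rejects it (HAVING clause on a non-aggregate query); the condition here is per row

Fix: Use WHERE for row-level filtering

Corrected query:
SELECT id, title, sold FROM books WHERE sold > 8053

Result:
id | title                     | sold 
---+---------------------------+------
2  | Cat's Eye                 | 17244
4  | Alias Grace               | 38445
5  | Oryx and Crake            | 16212
6  | Cat's Eye                 | 14237
7  | The Left Hand of Darkness | 37539
8  | A Wizard of Earthsea      | 12620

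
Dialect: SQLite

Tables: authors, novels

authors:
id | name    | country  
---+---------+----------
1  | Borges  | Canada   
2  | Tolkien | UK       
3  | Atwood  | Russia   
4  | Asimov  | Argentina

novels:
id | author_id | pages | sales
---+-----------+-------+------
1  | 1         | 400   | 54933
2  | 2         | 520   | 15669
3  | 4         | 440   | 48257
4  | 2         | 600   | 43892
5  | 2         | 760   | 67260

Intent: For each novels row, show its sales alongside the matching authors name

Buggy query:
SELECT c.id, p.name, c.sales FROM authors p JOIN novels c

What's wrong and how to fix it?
Bug: Missing join condition: each novels row is matched to all authors rows instead of just its own

Fix: Specify the join condition linking the foreign key to the parent id

Corrected query:
SELECT c.id, p.name, c.sales FROM authors p JOIN novels c ON c.author_id = p.id

Result:
id | name    | sales
---+---------+------
1  | Borges  | 54933
2  | Tolkien | 15669
3  | Asimov  | 48257
4  | Tolkien | 43892
5  | Tolkien | 67260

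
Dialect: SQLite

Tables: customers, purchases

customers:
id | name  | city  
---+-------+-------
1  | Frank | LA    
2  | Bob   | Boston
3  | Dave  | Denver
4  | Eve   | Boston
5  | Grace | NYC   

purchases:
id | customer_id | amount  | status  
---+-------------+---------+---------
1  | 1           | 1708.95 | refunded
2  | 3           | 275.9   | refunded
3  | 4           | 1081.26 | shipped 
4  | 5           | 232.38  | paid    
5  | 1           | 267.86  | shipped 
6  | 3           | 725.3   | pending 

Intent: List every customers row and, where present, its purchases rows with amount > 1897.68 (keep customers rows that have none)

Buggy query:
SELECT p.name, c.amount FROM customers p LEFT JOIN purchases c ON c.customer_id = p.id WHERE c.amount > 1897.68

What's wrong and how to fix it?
Bug: A WHERE condition on the right-hand table after LEFT JOIN drops unmatched parents

Fix: Move the right-table condition into the ON clause so unmatched parents are kept

Corrected query:
SELECT p.name, c.amount FROM customers p LEFT JOIN purchases c ON c.customer_id = p.id AND c.amount > 1897.68

Result:
name  | amount
------+-------
Frank | NULL  
Bob   | NULL  
Dave  | NULL  
Eve   | NULL  
Grace | NULL  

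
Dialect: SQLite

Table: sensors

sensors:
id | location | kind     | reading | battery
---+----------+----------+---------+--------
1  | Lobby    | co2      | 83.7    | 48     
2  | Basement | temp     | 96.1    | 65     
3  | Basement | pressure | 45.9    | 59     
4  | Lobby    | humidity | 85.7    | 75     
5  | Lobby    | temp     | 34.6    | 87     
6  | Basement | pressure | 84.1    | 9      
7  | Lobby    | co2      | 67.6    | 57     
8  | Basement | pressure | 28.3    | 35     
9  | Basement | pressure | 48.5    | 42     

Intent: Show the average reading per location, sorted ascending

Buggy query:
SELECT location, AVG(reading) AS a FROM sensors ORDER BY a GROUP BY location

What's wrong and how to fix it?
Bug: ORDER BY appears before GROUP BY; SQL clause order requires GROUP BY first

Fix: Reorder: SELECT … FROM … GROUP BY … ORDER BY …

Corrected query:
SELECT location, AVG(reading) AS a FROM sensors GROUP BY location ORDER BY a

Result:
location | a    
---------+------
Basement | 60.58
Lobby    | 67.9 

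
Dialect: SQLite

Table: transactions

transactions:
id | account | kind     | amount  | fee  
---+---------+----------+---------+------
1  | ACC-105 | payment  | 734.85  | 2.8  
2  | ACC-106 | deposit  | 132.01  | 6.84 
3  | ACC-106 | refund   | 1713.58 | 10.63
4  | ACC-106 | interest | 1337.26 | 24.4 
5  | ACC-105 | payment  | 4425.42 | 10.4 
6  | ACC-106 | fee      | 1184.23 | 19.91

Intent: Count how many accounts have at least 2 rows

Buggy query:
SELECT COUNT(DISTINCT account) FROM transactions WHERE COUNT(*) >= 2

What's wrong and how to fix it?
Bug: WHERE filters individual rows, not groups, so a group-level COUNT is invalid there

Fix: Use a subquery that GROUPs and filters with HAVING, then count its rows

Corrected query:
SELECT COUNT(*) FROM (SELECT account FROM transactions GROUP BY account HAVING COUNT(*) >= 2)

Result:
COUNT(*)
--------
2       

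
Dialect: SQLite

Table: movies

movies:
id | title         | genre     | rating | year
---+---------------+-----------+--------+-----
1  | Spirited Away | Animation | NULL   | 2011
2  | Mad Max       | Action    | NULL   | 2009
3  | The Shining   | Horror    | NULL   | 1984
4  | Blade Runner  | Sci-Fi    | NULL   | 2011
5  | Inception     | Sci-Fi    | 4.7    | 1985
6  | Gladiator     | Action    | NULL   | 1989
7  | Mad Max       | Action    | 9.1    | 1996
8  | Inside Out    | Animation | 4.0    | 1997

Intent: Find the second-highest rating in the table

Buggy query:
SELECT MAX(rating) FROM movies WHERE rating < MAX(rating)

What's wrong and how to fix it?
Bug: The inner MAX is an aggregate inside WHERE, which is not allowed

Fix: Put the inner MAX in a scalar subquery

Corrected query:
SELECT MAX(rating) FROM movies WHERE rating < (SELECT MAX(rating) FROM movies)

Result:
MAX(rating)
-----------
4.7        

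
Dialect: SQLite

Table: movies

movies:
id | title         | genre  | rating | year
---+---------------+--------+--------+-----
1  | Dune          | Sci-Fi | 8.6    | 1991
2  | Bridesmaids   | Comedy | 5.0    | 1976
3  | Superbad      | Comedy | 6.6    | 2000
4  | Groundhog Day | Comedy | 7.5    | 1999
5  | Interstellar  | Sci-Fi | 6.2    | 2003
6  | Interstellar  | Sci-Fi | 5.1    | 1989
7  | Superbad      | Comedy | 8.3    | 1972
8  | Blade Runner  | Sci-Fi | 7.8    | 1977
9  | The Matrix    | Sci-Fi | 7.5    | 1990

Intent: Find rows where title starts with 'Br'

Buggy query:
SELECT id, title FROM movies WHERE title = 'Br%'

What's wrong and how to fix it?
Bug: '=' compares the literal string including the % character; pattern matching needs LIKE

Fix: Replace '=' with LIKE so 'Br%' is treated as a pattern

Corrected query:
SELECT id, title FROM movies WHERE title LIKE 'Br%'

Result:
id | title      
---+------------
2  | Bridesmaids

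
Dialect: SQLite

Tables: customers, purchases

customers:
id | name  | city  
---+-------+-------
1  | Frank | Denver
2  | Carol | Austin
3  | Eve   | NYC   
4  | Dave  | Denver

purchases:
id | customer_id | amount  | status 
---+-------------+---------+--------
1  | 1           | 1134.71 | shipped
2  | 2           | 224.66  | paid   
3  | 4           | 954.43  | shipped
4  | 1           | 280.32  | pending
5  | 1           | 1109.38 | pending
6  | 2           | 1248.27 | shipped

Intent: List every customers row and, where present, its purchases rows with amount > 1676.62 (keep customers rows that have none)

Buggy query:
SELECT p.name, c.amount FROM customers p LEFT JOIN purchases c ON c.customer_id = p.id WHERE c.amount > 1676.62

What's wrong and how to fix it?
Bug: Filtering c.amount in WHERE discards the NULL rows produced by LEFT JOIN, turning it into an inner join

Fix: Put 'c.amount > 1676.62' in the JOIN's ON clause instead of WHERE

Corrected query:
SELECT p.name, c.amount FROM customers p LEFT JOIN purchases c ON c.customer_id = p.id AND c.amount > 1676.62

Result:
name  | amount
------+-------
Frank | NULL  
Carol | NULL  
Eve   | NULL  
Dave  | NULL  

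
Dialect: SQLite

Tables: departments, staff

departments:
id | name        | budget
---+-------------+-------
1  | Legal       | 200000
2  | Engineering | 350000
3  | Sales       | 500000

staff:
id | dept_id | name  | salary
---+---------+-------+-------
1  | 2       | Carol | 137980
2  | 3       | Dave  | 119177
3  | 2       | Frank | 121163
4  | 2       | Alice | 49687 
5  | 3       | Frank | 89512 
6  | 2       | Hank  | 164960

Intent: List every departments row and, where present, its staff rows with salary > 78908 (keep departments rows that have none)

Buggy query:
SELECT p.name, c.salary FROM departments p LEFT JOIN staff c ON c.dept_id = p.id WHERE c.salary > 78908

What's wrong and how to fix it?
Bug: Filtering c.salary in WHERE discards the NULL rows produced by LEFT JOIN, turning it into an inner join

Fix: Put 'c.salary > 78908' in the JOIN's ON clause instead of WHERE

Corrected query:
SELECT p.name, c.salary FROM departments p LEFT JOIN staff c ON c.dept_id = p.id AND c.salary > 78908

Result:
name        | salary
------------+-------
Legal       | NULL  
Engineering | 121163
Engineering | 137980
Engineering | 164960
Sales       | 89512 
Sales       | 119177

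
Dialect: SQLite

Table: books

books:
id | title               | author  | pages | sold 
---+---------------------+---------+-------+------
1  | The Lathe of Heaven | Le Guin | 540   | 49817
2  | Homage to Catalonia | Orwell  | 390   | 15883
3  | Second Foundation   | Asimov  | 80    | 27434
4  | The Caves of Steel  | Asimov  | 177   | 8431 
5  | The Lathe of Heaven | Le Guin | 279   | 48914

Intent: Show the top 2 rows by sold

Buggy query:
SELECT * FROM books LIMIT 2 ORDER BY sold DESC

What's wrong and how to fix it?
Bug: LIMIT must come after ORDER BY

Fix: Swap the clauses: ORDER BY first, then LIMIT

Corrected query:
SELECT * FROM books ORDER BY sold DESC LIMIT 2

Result:
id | title               | author  | pages | sold 
---+---------------------+---------+-------+------
1  | The Lathe of Heaven | Le Guin | 540   | 49817
5  | The Lathe of Heaven | Le Guin | 279   | 48914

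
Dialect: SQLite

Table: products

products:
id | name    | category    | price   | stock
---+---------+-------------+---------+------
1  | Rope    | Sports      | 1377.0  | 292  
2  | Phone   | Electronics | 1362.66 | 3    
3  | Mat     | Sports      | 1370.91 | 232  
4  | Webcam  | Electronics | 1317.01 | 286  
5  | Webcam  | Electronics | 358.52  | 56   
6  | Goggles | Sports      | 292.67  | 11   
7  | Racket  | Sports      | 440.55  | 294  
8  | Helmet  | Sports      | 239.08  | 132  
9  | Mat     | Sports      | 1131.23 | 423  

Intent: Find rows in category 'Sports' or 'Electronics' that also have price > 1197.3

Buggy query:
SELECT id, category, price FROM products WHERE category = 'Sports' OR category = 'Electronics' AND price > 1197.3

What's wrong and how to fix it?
Bug: Without parentheses, AND is evaluated before OR, so the price filter only applies to the 'Electronics' branch

Fix: Group the OR with parentheses (or use IN), then AND the threshold

Corrected query:
SELECT id, category, price FROM products WHERE (category = 'Sports' OR category = 'Electronics') AND price > 1197.3

Result:
id | category    | price  
---+-------------+--------
1  | Sports      | 1377   
2  | Electronics | 1362.66
3  | Sports      | 1370.91
4  | Electronics | 1317.01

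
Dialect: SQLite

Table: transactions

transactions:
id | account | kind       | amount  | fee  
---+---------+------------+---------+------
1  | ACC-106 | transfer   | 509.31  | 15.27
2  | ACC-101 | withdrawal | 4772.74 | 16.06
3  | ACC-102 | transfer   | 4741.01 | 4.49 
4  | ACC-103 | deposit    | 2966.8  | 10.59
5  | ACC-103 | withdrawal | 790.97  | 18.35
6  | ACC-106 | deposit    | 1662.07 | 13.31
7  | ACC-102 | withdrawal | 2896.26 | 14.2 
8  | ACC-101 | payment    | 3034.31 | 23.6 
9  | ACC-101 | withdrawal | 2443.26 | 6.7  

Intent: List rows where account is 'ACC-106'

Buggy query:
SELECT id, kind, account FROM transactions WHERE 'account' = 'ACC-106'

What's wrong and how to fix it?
Bug: Single quotes denote string literals in SQL; the column name is being compared as a constant string

Fix: Remove the quotes around the column name (or use double quotes for an identifier)

Corrected query:
SELECT id, kind, account FROM transactions WHERE account = 'ACC-106'

Result:
id | kind     | account
---+----------+--------
1  | transfer | ACC-106
6  | deposit  | ACC-106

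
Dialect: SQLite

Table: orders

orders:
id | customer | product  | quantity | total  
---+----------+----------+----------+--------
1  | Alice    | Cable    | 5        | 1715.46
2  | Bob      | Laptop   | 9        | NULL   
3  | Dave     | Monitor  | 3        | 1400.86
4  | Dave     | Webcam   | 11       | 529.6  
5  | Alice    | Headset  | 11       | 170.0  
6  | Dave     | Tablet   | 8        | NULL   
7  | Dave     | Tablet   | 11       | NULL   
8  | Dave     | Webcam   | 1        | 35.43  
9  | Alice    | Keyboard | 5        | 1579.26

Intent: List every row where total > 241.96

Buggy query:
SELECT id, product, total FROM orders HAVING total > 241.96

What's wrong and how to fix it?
Bug: HAVING filters the output of aggregation, but this query has no GROUP BY and no aggregate functions, so SQLite rejects it (HAVING clause on a non-aggregate query); the condition here is per row

Fix: Replace HAVING with WHERE since the condition applies to individual rows

Corrected query:
SELECT id, product, total FROM orders WHERE total > 241.96

Result:
id | product  | total  
---+----------+--------
1  | Cable    | 1715.46
3  | Monitor  | 1400.86
4  | Webcam   | 529.6  
9  | Keyboard | 1579.26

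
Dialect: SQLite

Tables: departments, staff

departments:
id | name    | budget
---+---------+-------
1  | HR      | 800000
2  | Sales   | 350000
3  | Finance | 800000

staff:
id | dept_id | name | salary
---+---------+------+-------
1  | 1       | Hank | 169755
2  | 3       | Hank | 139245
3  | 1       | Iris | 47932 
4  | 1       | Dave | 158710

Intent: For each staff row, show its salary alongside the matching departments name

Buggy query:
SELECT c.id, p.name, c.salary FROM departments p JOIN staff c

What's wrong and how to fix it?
Bug: JOIN with no ON clause produces a cartesian product; every staff row pairs with every departments row

Fix: Add ON c.dept_id = p.id to the JOIN

Corrected query:
SELECT c.id, p.name, c.salary FROM departments p JOIN staff c ON c.dept_id = p.id

Result:
id | name    | salary
---+---------+-------
1  | HR      | 169755
2  | Finance | 139245
3  | HR      | 47932 
4  | HR      | 158710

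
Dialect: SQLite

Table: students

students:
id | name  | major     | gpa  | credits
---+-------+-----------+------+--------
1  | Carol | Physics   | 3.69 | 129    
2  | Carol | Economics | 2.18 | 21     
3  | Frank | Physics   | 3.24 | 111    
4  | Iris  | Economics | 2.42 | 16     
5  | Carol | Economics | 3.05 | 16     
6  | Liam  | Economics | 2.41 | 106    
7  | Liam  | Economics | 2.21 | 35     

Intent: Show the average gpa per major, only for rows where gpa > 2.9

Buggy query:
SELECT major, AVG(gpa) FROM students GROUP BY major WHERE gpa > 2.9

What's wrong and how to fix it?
Bug: Row-level WHERE must come before GROUP BY in the clause order

Fix: Move the WHERE clause before GROUP BY

Corrected query:
SELECT major, AVG(gpa) FROM students WHERE gpa > 2.9 GROUP BY major

Result:
major     | AVG(gpa)
----------+---------
Economics | 3.05    
Physics   | 3.465   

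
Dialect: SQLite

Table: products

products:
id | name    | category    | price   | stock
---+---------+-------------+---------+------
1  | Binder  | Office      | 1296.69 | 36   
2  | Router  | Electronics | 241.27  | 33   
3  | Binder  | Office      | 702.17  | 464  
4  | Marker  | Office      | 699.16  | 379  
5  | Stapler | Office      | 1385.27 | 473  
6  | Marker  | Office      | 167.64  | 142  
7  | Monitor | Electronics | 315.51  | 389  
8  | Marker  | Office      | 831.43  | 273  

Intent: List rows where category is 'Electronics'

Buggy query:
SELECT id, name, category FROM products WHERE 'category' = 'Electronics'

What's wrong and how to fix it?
Bug: Single quotes denote string literals in SQL; the column name is being compared as a constant string

Fix: Remove the quotes around the column name (or use double quotes for an identifier)

Corrected query:
SELECT id, name, category FROM products WHERE category = 'Electronics'

Result:
id | name    | category   
---+---------+------------
2  | Router  | Electronics
7  | Monitor | Electronics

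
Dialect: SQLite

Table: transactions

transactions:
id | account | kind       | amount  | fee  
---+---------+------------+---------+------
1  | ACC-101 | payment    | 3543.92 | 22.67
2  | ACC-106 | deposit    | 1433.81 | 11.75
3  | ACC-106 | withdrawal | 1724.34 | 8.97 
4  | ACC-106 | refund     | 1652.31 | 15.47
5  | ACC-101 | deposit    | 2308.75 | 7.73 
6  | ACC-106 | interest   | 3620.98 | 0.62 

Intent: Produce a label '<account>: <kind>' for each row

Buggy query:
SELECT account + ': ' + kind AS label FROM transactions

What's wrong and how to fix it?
Bug: SQLite uses || for string concatenation; + coerces text to numbers (yielding 0)

Fix: Replace + with || to concatenate text

Corrected query:
SELECT account || ': ' || kind AS label FROM transactions

Result:
label              
-------------------
ACC-101: payment   
ACC-106: deposit   
ACC-106: withdrawal
ACC-106: refund    
ACC-101: deposit   
ACC-106: interest  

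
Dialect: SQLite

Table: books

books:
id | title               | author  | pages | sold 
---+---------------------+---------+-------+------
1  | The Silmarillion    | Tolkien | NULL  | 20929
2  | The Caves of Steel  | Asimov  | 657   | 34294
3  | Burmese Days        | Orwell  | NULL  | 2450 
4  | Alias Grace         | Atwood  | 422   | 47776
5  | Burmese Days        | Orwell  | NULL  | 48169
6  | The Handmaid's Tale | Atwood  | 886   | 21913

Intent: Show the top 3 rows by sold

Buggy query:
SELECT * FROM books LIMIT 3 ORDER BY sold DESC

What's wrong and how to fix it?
Bug: ORDER BY cannot follow LIMIT; LIMIT is the final clause

Fix: Swap the clauses: ORDER BY first, then LIMIT

Corrected query:
SELECT * FROM books ORDER BY sold DESC LIMIT 3

Result:
id | title              | author | pages | sold 
---+--------------------+--------+-------+------
5  | Burmese Days       | Orwell | NULL  | 48169
4  | Alias Grace        | Atwood | 422   | 47776
2  | The Caves of Steel | Asimov | 657   | 34294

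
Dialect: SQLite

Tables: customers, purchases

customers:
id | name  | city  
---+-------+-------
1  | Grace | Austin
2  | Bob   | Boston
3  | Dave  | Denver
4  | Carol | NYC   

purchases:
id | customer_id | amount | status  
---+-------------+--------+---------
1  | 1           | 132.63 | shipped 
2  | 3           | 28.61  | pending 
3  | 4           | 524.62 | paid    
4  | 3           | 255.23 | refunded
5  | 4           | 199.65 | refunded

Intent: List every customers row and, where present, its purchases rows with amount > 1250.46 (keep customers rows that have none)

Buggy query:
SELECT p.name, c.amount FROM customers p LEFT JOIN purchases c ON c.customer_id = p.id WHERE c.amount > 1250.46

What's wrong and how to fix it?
Bug: Filtering c.amount in WHERE discards the NULL rows produced by LEFT JOIN, turning it into an inner join

Fix: Put 'c.amount > 1250.46' in the JOIN's ON clause instead of WHERE

Corrected query:
SELECT p.name, c.amount FROM customers p LEFT JOIN purchases c ON c.customer_id = p.id AND c.amount > 1250.46

Result:
name  | amount
------+-------
Grace | NULL  
Bob   | NULL  
Dave  | NULL  
Carol | NULL  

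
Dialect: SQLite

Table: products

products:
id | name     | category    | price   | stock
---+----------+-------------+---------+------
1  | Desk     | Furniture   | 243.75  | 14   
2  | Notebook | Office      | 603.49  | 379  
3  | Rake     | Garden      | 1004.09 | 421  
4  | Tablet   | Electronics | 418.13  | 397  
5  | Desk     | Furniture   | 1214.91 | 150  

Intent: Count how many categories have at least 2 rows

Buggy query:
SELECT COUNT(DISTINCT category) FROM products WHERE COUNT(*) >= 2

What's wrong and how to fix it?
Bug: COUNT(*) cannot appear in WHERE; the per-group count doesn't exist yet

Fix: Group first with HAVING COUNT(*) >= 2, then COUNT the resulting groups

Corrected query:
SELECT COUNT(*) FROM (SELECT category FROM products GROUP BY category HAVING COUNT(*) >= 2)

Result:
COUNT(*)
--------
1       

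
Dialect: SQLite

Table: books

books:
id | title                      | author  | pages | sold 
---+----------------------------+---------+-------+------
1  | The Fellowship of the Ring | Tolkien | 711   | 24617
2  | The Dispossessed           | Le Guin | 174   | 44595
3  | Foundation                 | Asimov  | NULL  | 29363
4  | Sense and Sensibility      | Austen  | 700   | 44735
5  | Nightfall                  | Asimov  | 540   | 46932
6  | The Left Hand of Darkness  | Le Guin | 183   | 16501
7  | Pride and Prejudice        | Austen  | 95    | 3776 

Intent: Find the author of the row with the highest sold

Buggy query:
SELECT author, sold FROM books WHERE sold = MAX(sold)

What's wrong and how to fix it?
Bug: MAX(sold) is an aggregate and cannot be used directly in WHERE

Fix: Wrap MAX in a scalar subquery so WHERE compares against a single value

Corrected query:
SELECT author, sold FROM books WHERE sold = (SELECT MAX(sold) FROM books)

Result:
author | sold 
-------+------
Asimov | 46932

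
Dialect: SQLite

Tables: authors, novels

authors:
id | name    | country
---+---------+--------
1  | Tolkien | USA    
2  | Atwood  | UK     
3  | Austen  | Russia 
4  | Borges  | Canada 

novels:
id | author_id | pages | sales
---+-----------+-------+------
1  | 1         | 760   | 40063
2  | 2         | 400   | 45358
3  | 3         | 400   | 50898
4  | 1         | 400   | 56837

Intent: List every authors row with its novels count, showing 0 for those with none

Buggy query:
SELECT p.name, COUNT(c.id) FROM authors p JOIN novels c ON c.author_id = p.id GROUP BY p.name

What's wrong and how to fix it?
Bug: INNER JOIN drops authors rows that have no matching novels rows

Fix: Use LEFT JOIN so parents without children still appear (COUNT(c.id) gives 0)

Corrected query:
SELECT p.name, COUNT(c.id) FROM authors p LEFT JOIN novels c ON c.author_id = p.id GROUP BY p.name

Result:
name    | COUNT(c.id)
--------+------------
Atwood  | 1          
Austen  | 1          
Borges  | 0          
Tolkien | 2          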